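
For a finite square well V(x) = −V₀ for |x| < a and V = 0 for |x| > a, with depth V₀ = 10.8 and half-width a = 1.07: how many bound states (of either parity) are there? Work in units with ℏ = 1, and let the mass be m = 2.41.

The dimensionless depth is z₀ = a√(2mV₀)/ℏ = 1.07 × √(52.06) = 7.720.
A new bound state (alternating even/odd) appears each time z₀ passes a multiple of π/2, so N = ⌊2z₀/π⌋ + 1 = ⌊4.915⌋ + 1 = 5.

N = 5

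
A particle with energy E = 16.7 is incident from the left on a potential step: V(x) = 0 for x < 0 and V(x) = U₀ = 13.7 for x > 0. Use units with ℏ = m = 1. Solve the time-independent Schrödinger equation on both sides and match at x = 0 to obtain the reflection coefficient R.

R = 0.164

On each side the TISE gives plane waves with k = √(2m(E − V))/ℏ: k₁ = √(2·1·16.7) = 5.779, k₂ = √(2·1·3) = 2.449.
Matching ψ and ψ′ at x = 0 gives r = (k₁ − k₂)/(k₁ + k₂), so R = r² = 0.1637 and T = 1 − R = 0.8363.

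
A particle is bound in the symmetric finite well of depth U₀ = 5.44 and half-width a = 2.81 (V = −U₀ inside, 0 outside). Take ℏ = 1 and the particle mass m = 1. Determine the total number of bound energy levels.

Define the well-strength parameter z₀ = (a/ℏ)√(2mU₀) = 2.81 × √(2·1·5.44) = 9.269.
The even/odd transcendental equations gain one root per π/2 in z₀, giving N = 1 + ⌊2z₀/π⌋ = 1 + ⌊5.901⌋ = 6.

N = 6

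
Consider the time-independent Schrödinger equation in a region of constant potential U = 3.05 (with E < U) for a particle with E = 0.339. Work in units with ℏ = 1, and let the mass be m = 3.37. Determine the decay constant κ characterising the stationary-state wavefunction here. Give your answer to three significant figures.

Since E < U the TISE in this region is ψ'' = κ²ψ with κ = √(2m(U − E))/ℏ.
κ = √(2 × 3.37 × 2.711) = 4.275.

κ = 4.27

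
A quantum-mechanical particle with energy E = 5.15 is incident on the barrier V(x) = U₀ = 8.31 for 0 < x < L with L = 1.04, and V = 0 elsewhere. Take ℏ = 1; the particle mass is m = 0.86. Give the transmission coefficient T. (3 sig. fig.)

T = 0.0291

E < U₀: inside the barrier ψ ∝ e^{±κx} with κ = √(2m(U₀ − E))/ℏ = 2.331.
κL = 2.425, sinh(κL) = 5.605.
The exact tunnelling result is T⁻¹ = 1 + U₀² sinh²(κL) / [4E(U₀ − E)] = 34.32, so T = 0.0291.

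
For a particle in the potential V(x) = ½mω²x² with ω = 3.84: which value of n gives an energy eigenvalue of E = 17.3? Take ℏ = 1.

n = 4

E_n = ℏω(n + ½) ⇒ n = E/(ℏω) − ½ = 17.3/3.84 − 0.5 = 4.005 → n = 4.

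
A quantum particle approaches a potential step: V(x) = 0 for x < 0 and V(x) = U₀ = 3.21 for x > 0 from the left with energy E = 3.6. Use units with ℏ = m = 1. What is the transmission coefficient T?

T = 0.745

On each side the TISE gives plane waves with k = √(2m(E − V))/ℏ: k₁ = √(2·1·3.6) = 2.683, k₂ = √(2·1·0.39) = 0.8832.
Matching ψ and ψ′ at x = 0 gives r = (k₁ − k₂)/(k₁ + k₂), so R = r² = 0.2548 and T = 1 − R = 0.7452.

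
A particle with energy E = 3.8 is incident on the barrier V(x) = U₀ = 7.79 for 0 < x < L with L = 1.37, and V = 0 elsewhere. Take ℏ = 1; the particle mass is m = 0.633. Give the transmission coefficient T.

Since E < U₀ the interior solution is evanescent with decay constant κ = √(2m(U₀ − E))/ℏ = 2.248.
κL = 3.079, sinh(κL) = 10.85.
The exact tunnelling result is T⁻¹ = 1 + U₀² sinh²(κL) / [4E(U₀ − E)] = 118.7, so T = 0.00842.

T = 0.00842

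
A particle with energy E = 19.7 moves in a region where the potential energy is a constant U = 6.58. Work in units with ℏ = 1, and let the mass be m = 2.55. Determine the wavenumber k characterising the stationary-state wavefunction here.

k = 8.18

With E > U the solution is oscillatory, ψ ∝ e^{±ikx} with k = √(2m(E − U))/ℏ.
k = √(2 × 2.55 × 13.12) = 8.180.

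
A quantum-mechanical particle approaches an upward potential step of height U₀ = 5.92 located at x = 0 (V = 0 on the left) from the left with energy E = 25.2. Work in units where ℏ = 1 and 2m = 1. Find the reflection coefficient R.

On each side the TISE gives plane waves with k = √(2m(E − V))/ℏ: k₁ = √(2·½·25.2) = 5.020, k₂ = √(2·½·19.28) = 4.391.
Continuity of ψ and ψ′ at the step yields the reflection amplitude r = (k₁ − k₂)/(k₁ + k₂) = 0.06684; thus R = |r|² = 0.004468, T = 0.9955.

R = 0.00447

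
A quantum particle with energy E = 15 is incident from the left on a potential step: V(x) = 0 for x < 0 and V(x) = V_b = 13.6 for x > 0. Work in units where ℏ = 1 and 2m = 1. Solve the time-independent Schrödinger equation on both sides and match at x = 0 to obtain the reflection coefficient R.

R = 0.283

The wavenumbers are k₁ = √(2mE)/ℏ = 3.873 on the left and k₂ = √(2m(E − V_b))/ℏ = 1.183 on the right.
Matching ψ and ψ′ at x = 0 gives r = (k₁ − k₂)/(k₁ + k₂), so R = r² = 0.2830 and T = 1 − R = 0.7170.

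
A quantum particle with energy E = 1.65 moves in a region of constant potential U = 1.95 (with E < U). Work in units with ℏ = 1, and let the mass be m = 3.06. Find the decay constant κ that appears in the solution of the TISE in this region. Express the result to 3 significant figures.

Since E < U the TISE in this region is ψ'' = κ²ψ with κ = √(2m(U − E))/ℏ.
κ = √(2 × 3.06 × 0.3) = 1.355.

κ = 1.35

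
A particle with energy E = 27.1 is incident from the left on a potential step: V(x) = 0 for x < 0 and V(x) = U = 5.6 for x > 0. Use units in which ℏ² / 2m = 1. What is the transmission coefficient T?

T = 0.997

The wavenumbers are k₁ = √(2mE)/ℏ = 5.206 on the left and k₂ = √(2m(E − U))/ℏ = 4.637 on the right.
Matching ψ and ψ′ at x = 0 gives r = (k₁ − k₂)/(k₁ + k₂), so R = r² = 0.003341 and T = 1 − R = 0.9967.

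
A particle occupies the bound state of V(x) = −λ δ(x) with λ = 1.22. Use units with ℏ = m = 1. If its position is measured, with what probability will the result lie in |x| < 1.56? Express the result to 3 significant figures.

The normalised bound state is ψ = √κ e^{−κ|x|} with κ = mλ/ℏ² = 1.220.
P(|x| < d) = ∫_{−d}^{d} κ e^{−2κ|x|} dx = 1 − e^{−2κd} = 1 − e^{−3.806} = 0.9778.

P = 0.978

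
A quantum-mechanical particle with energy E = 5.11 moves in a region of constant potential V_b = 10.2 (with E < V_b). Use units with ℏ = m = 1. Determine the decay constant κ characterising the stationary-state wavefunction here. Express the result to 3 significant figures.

κ = 3.19

Since E < V_b the TISE in this region is ψ'' = κ²ψ with κ = √(2m(V_b − E))/ℏ.
κ = √(2 × 1 × 5.09) = 3.191.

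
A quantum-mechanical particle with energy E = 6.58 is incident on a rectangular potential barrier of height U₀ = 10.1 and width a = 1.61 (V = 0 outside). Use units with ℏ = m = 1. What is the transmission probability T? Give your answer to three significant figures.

Since E < U₀ the interior solution is evanescent with decay constant κ = √(2m(U₀ − E))/ℏ = 2.653.
κa = 4.272, sinh(κa) = 35.82.
The exact tunnelling result is T⁻¹ = 1 + U₀² sinh²(κa) / [4E(U₀ − E)] = 1414, so T = 0.000707.

T = 0.000707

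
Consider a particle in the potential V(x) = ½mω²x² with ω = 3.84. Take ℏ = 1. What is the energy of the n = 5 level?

E = 21.1

The oscillator eigenvalues are E_n = ℏω(n + ½), so E_5 = 3.84 × 5.5 = 21.12.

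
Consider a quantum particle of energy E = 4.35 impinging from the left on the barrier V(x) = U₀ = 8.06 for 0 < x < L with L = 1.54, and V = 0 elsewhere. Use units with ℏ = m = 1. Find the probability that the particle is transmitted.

T = 0.000903

Since E < U₀ the interior solution is evanescent with decay constant κ = √(2m(U₀ − E))/ℏ = 2.724.
κL = 4.195, sinh(κL) = 33.17.
The exact tunnelling result is T⁻¹ = 1 + U₀² sinh²(κL) / [4E(U₀ − E)] = 1108, so T = 0.000903.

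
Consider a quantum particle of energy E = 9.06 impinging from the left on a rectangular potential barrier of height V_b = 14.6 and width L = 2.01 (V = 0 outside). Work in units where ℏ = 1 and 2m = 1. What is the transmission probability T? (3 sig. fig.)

E < V_b: inside the barrier ψ ∝ e^{±κx} with κ = √(2m(V_b − E))/ℏ = 2.354.
κL = 4.731, sinh(κL) = 56.70.
Matching ψ, ψ′ at both faces gives T = [1 + V_b² sinh²(κL) / (4E(V_b − E))]⁻¹ = 1/3414 = 0.000293.

T = 0.000293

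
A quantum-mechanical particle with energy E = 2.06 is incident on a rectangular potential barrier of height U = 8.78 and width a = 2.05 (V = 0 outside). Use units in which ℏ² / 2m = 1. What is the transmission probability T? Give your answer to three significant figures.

T = 0.0000696

E < U: inside the barrier ψ ∝ e^{±κx} with κ = √(2m(U − E))/ℏ = 2.592.
κa = 5.314, sinh(κa) = 101.6.
The exact tunnelling result is T⁻¹ = 1 + U² sinh²(κa) / [4E(U − E)] = 14370, so T = 0.0000696.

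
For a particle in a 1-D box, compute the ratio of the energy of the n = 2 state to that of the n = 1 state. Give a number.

4

Since E_n ∝ n², the ratio is (2/1)² = 4.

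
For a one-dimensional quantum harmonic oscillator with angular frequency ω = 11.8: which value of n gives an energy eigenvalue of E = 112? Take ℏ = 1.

n = 9

Invert E_n = (n + ½)ℏω: n = E/ℏω − ½ = 8.992, so n = 9.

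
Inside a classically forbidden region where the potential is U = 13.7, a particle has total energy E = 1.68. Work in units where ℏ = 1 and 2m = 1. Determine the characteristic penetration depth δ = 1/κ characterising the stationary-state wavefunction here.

Since E < U the TISE in this region is ψ'' = κ²ψ with κ = √(2m(U − E))/ℏ.
κ = √(2 × 0.5 × 12.02) = 3.467. The penetration depth is δ = 1/κ = 0.288.

δ = 0.288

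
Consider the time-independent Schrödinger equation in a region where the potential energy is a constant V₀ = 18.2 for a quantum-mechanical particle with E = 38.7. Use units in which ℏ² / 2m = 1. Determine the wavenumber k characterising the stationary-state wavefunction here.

k = 4.53

With E > V₀ the solution is oscillatory, ψ ∝ e^{±ikx} with k = √(2m(E − V₀))/ℏ.
k = √(2 × 0.5 × 20.5) = 4.528.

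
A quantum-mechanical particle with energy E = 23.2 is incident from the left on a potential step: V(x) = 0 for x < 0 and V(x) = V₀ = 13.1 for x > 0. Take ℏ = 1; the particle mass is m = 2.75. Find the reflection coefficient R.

The wavenumbers are k₁ = √(2mE)/ℏ = 11.30 on the left and k₂ = √(2m(E − V₀))/ℏ = 7.453 on the right.
Matching ψ and ψ′ at x = 0 gives r = (k₁ − k₂)/(k₁ + k₂), so R = r² = 0.04201 and T = 1 − R = 0.9580.

R = 0.0420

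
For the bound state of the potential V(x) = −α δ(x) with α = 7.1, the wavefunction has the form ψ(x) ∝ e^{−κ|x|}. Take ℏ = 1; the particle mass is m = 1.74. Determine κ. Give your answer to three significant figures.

κ = 12.4

Integrate −(ℏ²/2m)ψ'' − αδ(x)ψ = Eψ from −ε to +ε: the ψ'' term gives ψ'(0⁺) − ψ'(0⁻) and the δ term gives −(2mα/ℏ²)ψ(0).
With ψ ∝ e^{−κ|x|} this yields −2κ = −2mα/ℏ², so κ = mα/ℏ² = 12.35.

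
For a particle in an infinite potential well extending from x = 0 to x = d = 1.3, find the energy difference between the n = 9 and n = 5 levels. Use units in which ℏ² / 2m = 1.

ΔE = 327

E_n = n²π²ℏ²/(2md²), so ΔE = (9² − 5²) π²ℏ²/(2md²).
ΔE = 56 × π² / (2 × 0.5 × 1.3²) = 327.0.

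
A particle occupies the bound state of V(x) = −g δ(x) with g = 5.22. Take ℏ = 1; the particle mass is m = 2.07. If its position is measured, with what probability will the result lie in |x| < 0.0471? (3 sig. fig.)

The normalised bound state is ψ = √κ e^{−κ|x|} with κ = mg/ℏ² = 10.81.
P(|x| < d) = ∫_{−d}^{d} κ e^{−2κ|x|} dx = 1 − e^{−2κd} = 1 − e^{−1.018} = 0.6386.

P = 0.639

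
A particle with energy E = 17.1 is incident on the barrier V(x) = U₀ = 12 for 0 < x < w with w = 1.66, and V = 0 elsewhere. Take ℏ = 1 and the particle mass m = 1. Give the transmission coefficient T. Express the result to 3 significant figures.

E > U₀: inside the barrier k₂ = √(2m(E − U₀))/ℏ = 3.194, k₂w = 5.302.
T = [1 + U₀² sin²(k₂w) / (4E(E − U₀))]⁻¹ = 1/1.285 = 0.778.

T = 0.778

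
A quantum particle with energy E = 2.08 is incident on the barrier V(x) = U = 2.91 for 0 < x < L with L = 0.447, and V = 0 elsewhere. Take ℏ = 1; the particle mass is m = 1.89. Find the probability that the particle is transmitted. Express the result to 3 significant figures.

E < U: inside the barrier ψ ∝ e^{±κx} with κ = √(2m(U − E))/ℏ = 1.771.
κL = 0.7918, sinh(κL) = 0.8771.
The exact tunnelling result is T⁻¹ = 1 + U² sinh²(κL) / [4E(U − E)] = 1.943, so T = 0.515.

T = 0.515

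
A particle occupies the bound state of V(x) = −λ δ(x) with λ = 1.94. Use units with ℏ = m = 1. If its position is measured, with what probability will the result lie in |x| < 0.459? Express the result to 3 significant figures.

P = 0.832

The normalised bound state is ψ = √κ e^{−κ|x|} with κ = mλ/ℏ² = 1.940.
P(|x| < d) = ∫_{−d}^{d} κ e^{−2κ|x|} dx = 1 − e^{−2κd} = 1 − e^{−1.781} = 0.8315.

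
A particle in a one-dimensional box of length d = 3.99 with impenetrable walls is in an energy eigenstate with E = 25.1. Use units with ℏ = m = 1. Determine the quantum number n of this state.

n = 9

For an infinite well E_n = n²π²ℏ²/(2md²), so n = (d/πℏ)√(2mE).
n = (3.99/π) × √(2 × 1 × 25.1) = 8.999 → n = 9.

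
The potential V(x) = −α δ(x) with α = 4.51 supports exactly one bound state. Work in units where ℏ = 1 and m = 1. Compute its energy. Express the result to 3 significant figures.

For x ≠ 0 the bound state is ψ ∝ e^{−κ|x|}; integrating the TISE across the delta gives the cusp condition 2κ = 2mα/ℏ², so κ = 4.510.
Then E = −ℏ²κ²/(2m) = −mα²/(2ℏ²) = -10.17.

E = -10.2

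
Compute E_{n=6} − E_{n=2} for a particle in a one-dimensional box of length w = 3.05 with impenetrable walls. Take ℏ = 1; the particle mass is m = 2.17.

E_n = n²π²ℏ²/(2mw²), so ΔE = (6² − 2²) π²ℏ²/(2mw²).
ΔE = 32 × π² / (2 × 2.17 × 3.05²) = 7.823.

ΔE = 7.82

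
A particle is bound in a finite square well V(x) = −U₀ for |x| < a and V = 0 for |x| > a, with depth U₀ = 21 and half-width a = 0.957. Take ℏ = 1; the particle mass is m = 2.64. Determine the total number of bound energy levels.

N = 7

The dimensionless depth is z₀ = a√(2mU₀)/ℏ = 0.957 × √(110.9) = 10.08.
A new bound state (alternating even/odd) appears each time z₀ passes a multiple of π/2, so N = ⌊2z₀/π⌋ + 1 = ⌊6.415⌋ + 1 = 7.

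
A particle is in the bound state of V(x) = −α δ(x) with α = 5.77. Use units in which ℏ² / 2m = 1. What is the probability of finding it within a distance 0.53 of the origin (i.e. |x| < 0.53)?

The normalised bound state is ψ = √κ e^{−κ|x|} with κ = mα/ℏ² = 2.885.
P(|x| < d) = ∫_{−d}^{d} κ e^{−2κ|x|} dx = 1 − e^{−2κd} = 1 − e^{−3.058} = 0.9530.

P = 0.953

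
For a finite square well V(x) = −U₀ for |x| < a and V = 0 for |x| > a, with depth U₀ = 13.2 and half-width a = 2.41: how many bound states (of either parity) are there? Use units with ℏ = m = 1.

N = 8

Define the well-strength parameter z₀ = (a/ℏ)√(2mU₀) = 2.41 × √(2·1·13.2) = 12.38.
The even/odd transcendental equations gain one root per π/2 in z₀, giving N = 1 + ⌊2z₀/π⌋ = 1 + ⌊7.883⌋ = 8.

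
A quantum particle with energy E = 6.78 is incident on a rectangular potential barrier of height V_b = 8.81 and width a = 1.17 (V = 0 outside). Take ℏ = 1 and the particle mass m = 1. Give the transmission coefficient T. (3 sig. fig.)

E < V_b: inside the barrier ψ ∝ e^{±κx} with κ = √(2m(V_b − E))/ℏ = 2.015.
κa = 2.357, sinh(κa) = 5.235.
The exact tunnelling result is T⁻¹ = 1 + V_b² sinh²(κa) / [4E(V_b − E)] = 39.63, so T = 0.0252.

T = 0.0252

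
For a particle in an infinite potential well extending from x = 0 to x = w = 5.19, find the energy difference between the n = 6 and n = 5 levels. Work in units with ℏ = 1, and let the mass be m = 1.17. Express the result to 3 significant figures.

ΔE = 1.72

E_n = n²π²ℏ²/(2mw²), so ΔE = (6² − 5²) π²ℏ²/(2mw²).
ΔE = 11 × π² / (2 × 1.17 × 5.19²) = 1.722.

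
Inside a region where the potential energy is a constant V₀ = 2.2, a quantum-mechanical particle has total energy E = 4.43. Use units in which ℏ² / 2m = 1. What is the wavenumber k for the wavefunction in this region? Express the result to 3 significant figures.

With E > V₀ the solution is oscillatory, ψ ∝ e^{±ikx} with k = √(2m(E − V₀))/ℏ.
k = √(2 × 0.5 × 2.23) = 1.493.

k = 1.49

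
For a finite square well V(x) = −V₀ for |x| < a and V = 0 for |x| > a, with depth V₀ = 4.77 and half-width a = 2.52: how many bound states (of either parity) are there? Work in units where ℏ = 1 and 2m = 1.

N = 4

Define the well-strength parameter z₀ = (a/ℏ)√(2mV₀) = 2.52 × √(2·0.5·4.77) = 5.504.
The even/odd transcendental equations gain one root per π/2 in z₀, giving N = 1 + ⌊2z₀/π⌋ = 1 + ⌊3.504⌋ = 4.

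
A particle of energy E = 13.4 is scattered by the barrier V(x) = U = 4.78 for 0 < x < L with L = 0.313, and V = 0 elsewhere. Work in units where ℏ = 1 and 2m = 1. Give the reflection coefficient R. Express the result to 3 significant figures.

R = 0.0303

Above the barrier the interior wavenumber is k₂ = √(2m(E − U))/ℏ = 2.936, giving phase k₂L = 0.9190.
Matching at both interfaces gives T⁻¹ = 1 + U² sin²(k₂L) / [4E(E − U)] = 1.031, hence T = 0.970.
R = 1 − T = 0.0303.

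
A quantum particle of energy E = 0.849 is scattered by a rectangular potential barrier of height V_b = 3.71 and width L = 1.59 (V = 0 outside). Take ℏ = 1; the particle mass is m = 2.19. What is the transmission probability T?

E < V_b: inside the barrier ψ ∝ e^{±κx} with κ = √(2m(V_b − E))/ℏ = 3.540.
κL = 5.629, sinh(κL) = 139.1.
The exact tunnelling result is T⁻¹ = 1 + V_b² sinh²(κL) / [4E(V_b − E)] = 27420, so T = 0.0000365.

T = 0.0000365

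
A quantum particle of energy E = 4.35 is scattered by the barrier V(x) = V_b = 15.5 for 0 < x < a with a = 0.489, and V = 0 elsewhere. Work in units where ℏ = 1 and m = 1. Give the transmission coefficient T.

E < V_b: inside the barrier ψ ∝ e^{±κx} with κ = √(2m(V_b − E))/ℏ = 4.722.
κa = 2.309, sinh(κa) = 4.984.
The exact tunnelling result is T⁻¹ = 1 + V_b² sinh²(κa) / [4E(V_b − E)] = 31.75, so T = 0.0315.

T = 0.0315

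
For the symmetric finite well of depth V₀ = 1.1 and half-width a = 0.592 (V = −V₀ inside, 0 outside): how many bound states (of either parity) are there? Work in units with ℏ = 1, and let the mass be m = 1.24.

Define the well-strength parameter z₀ = (a/ℏ)√(2mV₀) = 0.592 × √(2·1.24·1.1) = 0.9778.
A new bound state (alternating even/odd) appears each time z₀ passes a multiple of π/2, so N = ⌊2z₀/π⌋ + 1 = ⌊0.6225⌋ + 1 = 1.

N = 1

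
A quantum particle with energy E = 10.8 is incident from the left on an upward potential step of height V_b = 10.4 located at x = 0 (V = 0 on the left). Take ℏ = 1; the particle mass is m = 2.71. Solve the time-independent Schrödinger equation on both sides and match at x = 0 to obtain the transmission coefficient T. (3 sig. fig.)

T = 0.541

On each side the TISE gives plane waves with k = √(2m(E − V))/ℏ: k₁ = √(2·2.71·10.8) = 7.651, k₂ = √(2·2.71·0.4) = 1.472.
Matching ψ and ψ′ at x = 0 gives r = (k₁ − k₂)/(k₁ + k₂), so R = r² = 0.4586 and T = 1 − R = 0.5414.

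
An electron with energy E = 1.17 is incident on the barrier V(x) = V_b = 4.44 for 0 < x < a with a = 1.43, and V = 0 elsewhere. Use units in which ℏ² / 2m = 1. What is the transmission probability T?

E < V_b: inside the barrier ψ ∝ e^{±κx} with κ = √(2m(V_b − E))/ℏ = 1.808.
κa = 2.586, sinh(κa) = 6.600.
Matching ψ, ψ′ at both faces gives T = [1 + V_b² sinh²(κa) / (4E(V_b − E))]⁻¹ = 1/57.11 = 0.0175.

T = 0.0175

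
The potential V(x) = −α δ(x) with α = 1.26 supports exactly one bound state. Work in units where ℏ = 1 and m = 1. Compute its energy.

E = -0.794

For x ≠ 0 the bound state is ψ ∝ e^{−κ|x|}; integrating the TISE across the delta gives the cusp condition 2κ = 2mα/ℏ², so κ = 1.260.
Then E = −ℏ²κ²/(2m) = −mα²/(2ℏ²) = -0.7938.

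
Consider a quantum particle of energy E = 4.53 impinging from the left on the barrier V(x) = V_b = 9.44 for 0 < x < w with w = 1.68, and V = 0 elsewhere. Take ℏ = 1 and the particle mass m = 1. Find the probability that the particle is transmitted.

T = 0.000107

Since E < V_b the interior solution is evanescent with decay constant κ = √(2m(V_b − E))/ℏ = 3.134.
κw = 5.265, sinh(κw) = 96.68.
Matching ψ, ψ′ at both faces gives T = [1 + V_b² sinh²(κw) / (4E(V_b − E))]⁻¹ = 1/9363 = 0.000107.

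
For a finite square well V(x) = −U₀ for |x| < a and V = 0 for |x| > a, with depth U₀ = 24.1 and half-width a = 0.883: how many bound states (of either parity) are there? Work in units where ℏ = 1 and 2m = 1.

The dimensionless depth is z₀ = a√(2mU₀)/ℏ = 0.883 × √(24.10) = 4.335.
A new bound state (alternating even/odd) appears each time z₀ passes a multiple of π/2, so N = ⌊2z₀/π⌋ + 1 = ⌊2.760⌋ + 1 = 3.

N = 3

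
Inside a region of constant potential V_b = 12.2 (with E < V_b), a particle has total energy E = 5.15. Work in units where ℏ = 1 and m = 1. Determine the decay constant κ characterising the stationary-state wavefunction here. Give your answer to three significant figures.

Since E < V_b the TISE in this region is ψ'' = κ²ψ with κ = √(2m(V_b − E))/ℏ.
κ = √(2 × 1 × 7.05) = 3.755.

κ = 3.75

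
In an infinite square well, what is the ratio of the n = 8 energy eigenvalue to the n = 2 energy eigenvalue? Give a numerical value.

16

Since E_n ∝ n², the ratio is (8/2)² = 16.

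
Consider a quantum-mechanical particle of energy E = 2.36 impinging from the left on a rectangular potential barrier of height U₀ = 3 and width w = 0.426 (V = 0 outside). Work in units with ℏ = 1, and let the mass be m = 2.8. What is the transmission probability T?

T = 0.455

E < U₀: inside the barrier ψ ∝ e^{±κx} with κ = √(2m(U₀ − E))/ℏ = 1.893.
κw = 0.8065, sinh(κw) = 0.8968.
The exact tunnelling result is T⁻¹ = 1 + U₀² sinh²(κw) / [4E(U₀ − E)] = 2.198, so T = 0.455.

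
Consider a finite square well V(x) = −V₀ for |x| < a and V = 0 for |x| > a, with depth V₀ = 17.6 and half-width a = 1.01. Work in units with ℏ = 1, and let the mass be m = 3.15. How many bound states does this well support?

N = 7

Define the well-strength parameter z₀ = (a/ℏ)√(2mV₀) = 1.01 × √(2·3.15·17.6) = 10.64.
The even/odd transcendental equations gain one root per π/2 in z₀, giving N = 1 + ⌊2z₀/π⌋ = 1 + ⌊6.771⌋ = 7.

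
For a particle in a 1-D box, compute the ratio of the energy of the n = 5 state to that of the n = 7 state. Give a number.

0.510204

E_n = n²π²ℏ²/(2mL²) so the ratio is n₂²/n₁² = 25/49 = 0.510204.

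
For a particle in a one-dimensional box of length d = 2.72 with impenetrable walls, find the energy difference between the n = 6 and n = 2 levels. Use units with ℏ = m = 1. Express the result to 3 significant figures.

E_n = n²π²ℏ²/(2md²), so ΔE = (6² − 2²) π²ℏ²/(2md²).
ΔE = 32 × π² / (2 × 1 × 2.72²) = 21.34.

ΔE = 21.3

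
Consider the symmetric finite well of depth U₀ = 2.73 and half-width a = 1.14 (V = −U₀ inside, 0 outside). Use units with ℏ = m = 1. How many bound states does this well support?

N = 2

Define the well-strength parameter z₀ = (a/ℏ)√(2mU₀) = 1.14 × √(2·1·2.73) = 2.664.
The even/odd transcendental equations gain one root per π/2 in z₀, giving N = 1 + ⌊2z₀/π⌋ = 1 + ⌊1.696⌋ = 2.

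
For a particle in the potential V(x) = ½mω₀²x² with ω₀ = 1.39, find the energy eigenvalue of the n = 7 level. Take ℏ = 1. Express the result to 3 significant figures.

E = 10.4

Using E_n = (n + ½)ℏω₀: E_7 = 7.5 × 1.39 = 10.43.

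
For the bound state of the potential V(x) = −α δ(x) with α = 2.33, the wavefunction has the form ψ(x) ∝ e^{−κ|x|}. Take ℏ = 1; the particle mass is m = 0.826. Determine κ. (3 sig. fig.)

Integrate −(ℏ²/2m)ψ'' − αδ(x)ψ = Eψ from −ε to +ε: the ψ'' term gives ψ'(0⁺) − ψ'(0⁻) and the δ term gives −(2mα/ℏ²)ψ(0).
With ψ ∝ e^{−κ|x|} this yields −2κ = −2mα/ℏ², so κ = mα/ℏ² = 1.925.

κ = 1.92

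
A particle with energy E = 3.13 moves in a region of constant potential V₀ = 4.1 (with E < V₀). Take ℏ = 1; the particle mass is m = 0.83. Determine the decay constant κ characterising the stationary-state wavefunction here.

κ = 1.27

Since E < V₀ the TISE in this region is ψ'' = κ²ψ with κ = √(2m(V₀ − E))/ℏ.
κ = √(2 × 0.83 × 0.97) = 1.269.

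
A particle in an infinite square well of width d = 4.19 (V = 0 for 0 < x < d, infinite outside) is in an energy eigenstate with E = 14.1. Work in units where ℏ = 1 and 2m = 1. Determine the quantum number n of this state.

From E_n = n²π²ℏ²/(2md²) invert to n = √(2md²E)/(πℏ).
n = (4.19/π) × √(2 × 0.5 × 14.1) = 5.008 → n = 5.

n = 5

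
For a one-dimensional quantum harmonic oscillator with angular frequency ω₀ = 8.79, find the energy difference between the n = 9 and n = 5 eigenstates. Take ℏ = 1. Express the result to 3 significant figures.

ΔE = 35.2

E_n = ℏω₀(n + ½), so ΔE = (9 − 5) ℏω₀ = 4 × 8.79 = 35.16.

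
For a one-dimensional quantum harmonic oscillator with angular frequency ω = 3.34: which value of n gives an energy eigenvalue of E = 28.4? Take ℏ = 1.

Invert E_n = (n + ½)ℏω: n = E/ℏω − ½ = 8.003, so n = 8.

n = 8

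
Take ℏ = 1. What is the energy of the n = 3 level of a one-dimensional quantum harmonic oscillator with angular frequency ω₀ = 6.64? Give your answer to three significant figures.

E = 23.2

The oscillator eigenvalues are E_n = ℏω₀(n + ½), so E_3 = 6.64 × 3.5 = 23.24.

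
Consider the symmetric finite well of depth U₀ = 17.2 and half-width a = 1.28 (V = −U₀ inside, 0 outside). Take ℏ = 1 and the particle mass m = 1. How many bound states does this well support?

N = 5

Define the well-strength parameter z₀ = (a/ℏ)√(2mU₀) = 1.28 × √(2·1·17.2) = 7.507.
A new bound state (alternating even/odd) appears each time z₀ passes a multiple of π/2, so N = ⌊2z₀/π⌋ + 1 = ⌊4.779⌋ + 1 = 5.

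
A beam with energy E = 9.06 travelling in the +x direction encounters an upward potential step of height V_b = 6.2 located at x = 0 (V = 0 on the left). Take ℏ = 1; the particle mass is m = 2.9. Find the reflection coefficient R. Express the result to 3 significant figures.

The wavenumbers are k₁ = √(2mE)/ℏ = 7.249 on the left and k₂ = √(2m(E − V_b))/ℏ = 4.073 on the right.
Continuity of ψ and ψ′ at the step yields the reflection amplitude r = (k₁ − k₂)/(k₁ + k₂) = 0.2805; thus R = |r|² = 0.07870, T = 0.9213.

R = 0.0787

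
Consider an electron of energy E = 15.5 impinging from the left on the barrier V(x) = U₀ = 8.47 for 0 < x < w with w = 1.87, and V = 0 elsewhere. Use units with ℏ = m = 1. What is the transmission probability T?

Above the barrier the interior wavenumber is k₂ = √(2m(E − U₀))/ℏ = 3.750, giving phase k₂w = 7.012.
T = [1 + U₀² sin²(k₂w) / (4E(E − U₀))]⁻¹ = 1/1.073 = 0.932.

T = 0.932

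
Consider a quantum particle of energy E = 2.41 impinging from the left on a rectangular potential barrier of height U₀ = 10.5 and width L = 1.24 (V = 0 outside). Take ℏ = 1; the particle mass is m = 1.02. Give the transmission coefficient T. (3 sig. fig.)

E < U₀: inside the barrier ψ ∝ e^{±κx} with κ = √(2m(U₀ − E))/ℏ = 4.062.
κL = 5.037, sinh(κL) = 77.04.
Matching ψ, ψ′ at both faces gives T = [1 + U₀² sinh²(κL) / (4E(U₀ − E))]⁻¹ = 1/8390 = 0.000119.

T = 0.000119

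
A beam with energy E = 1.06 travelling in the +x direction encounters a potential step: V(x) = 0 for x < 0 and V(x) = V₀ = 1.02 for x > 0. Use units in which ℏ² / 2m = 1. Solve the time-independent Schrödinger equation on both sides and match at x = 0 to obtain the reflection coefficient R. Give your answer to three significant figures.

The wavenumbers are k₁ = √(2mE)/ℏ = 1.030 on the left and k₂ = √(2m(E − V₀))/ℏ = 0.2000 on the right.
Continuity of ψ and ψ′ at the step yields the reflection amplitude r = (k₁ − k₂)/(k₁ + k₂) = 0.6747; thus R = |r|² = 0.4552, T = 0.5448.

R = 0.455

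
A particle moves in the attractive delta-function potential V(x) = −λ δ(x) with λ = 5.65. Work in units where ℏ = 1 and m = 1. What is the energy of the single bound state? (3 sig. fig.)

The bound state is ψ(x) = √κ e^{−κ|x|}. The derivative jump ψ'(0⁺) − ψ'(0⁻) = −(2mλ/ℏ²)ψ(0) fixes κ = mλ/ℏ² = 5.650.
Then E = −ℏ²κ²/(2m) = −mλ²/(2ℏ²) = -15.96.

E = -16.0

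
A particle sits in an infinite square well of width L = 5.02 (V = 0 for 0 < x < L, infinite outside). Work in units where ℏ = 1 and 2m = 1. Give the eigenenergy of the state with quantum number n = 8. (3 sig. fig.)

Requiring ψ(0) = ψ(L) = 0 quantises k = nπ/L, hence E_n = ℏ²k²/2m = n²π²ℏ²/(2mL²).
E_8 = 8² × π² / (2 × 0.5 × 5.02²) = 25.07.

E = 25.1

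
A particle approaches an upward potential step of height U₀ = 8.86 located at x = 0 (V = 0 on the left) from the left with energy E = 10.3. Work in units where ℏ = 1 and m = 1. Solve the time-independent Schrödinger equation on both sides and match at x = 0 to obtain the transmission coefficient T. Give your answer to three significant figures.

T = 0.792

The wavenumbers are k₁ = √(2mE)/ℏ = 4.539 on the left and k₂ = √(2m(E − U₀))/ℏ = 1.697 on the right.
Matching ψ and ψ′ at x = 0 gives r = (k₁ − k₂)/(k₁ + k₂), so R = r² = 0.2077 and T = 1 − R = 0.7923.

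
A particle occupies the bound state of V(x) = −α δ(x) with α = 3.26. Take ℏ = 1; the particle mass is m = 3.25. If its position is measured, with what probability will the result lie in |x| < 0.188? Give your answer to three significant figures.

P = 0.981

The normalised bound state is ψ = √κ e^{−κ|x|} with κ = mα/ℏ² = 10.60.
P(|x| < d) = ∫_{−d}^{d} κ e^{−2κ|x|} dx = 1 − e^{−2κd} = 1 − e^{−3.984} = 0.9814.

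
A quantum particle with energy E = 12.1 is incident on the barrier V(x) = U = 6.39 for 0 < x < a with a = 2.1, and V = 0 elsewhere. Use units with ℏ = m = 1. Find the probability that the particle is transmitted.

E > U: inside the barrier k₂ = √(2m(E − U))/ℏ = 3.379, k₂a = 7.097.
Matching at both interfaces gives T⁻¹ = 1 + U² sin²(k₂a) / [4E(E − U)] = 1.078, hence T = 0.928.

T = 0.928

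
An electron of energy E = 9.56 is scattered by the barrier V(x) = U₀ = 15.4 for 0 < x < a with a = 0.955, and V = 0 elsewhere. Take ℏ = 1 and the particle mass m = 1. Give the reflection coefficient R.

Since E < U₀ the interior solution is evanescent with decay constant κ = √(2m(U₀ − E))/ℏ = 3.418.
κa = 3.264, sinh(κa) = 13.06.
The exact tunnelling result is T⁻¹ = 1 + U₀² sinh²(κa) / [4E(U₀ − E)] = 182.0, so T = 0.00549.
R = 1 − T = 0.995.

R = 0.995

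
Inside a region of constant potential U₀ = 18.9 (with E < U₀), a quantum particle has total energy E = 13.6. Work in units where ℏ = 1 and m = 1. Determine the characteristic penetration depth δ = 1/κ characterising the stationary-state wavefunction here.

δ = 0.307

Since E < U₀ the TISE in this region is ψ'' = κ²ψ with κ = √(2m(U₀ − E))/ℏ.
κ = √(2 × 1 × 5.3) = 3.256. The penetration depth is δ = 1/κ = 0.307.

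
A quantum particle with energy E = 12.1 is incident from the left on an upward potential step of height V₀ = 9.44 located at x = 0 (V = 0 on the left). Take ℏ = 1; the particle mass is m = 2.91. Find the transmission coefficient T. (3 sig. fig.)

The wavenumbers are k₁ = √(2mE)/ℏ = 8.392 on the left and k₂ = √(2m(E − V₀))/ℏ = 3.935 on the right.
Continuity of ψ and ψ′ at the step yields the reflection amplitude r = (k₁ − k₂)/(k₁ + k₂) = 0.3616; thus R = |r|² = 0.1308, T = 0.8692.

T = 0.869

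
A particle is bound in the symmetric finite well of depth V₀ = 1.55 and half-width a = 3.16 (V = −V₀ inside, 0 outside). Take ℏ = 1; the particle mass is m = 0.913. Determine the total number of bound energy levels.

N = 4

Define the well-strength parameter z₀ = (a/ℏ)√(2mV₀) = 3.16 × √(2·0.913·1.55) = 5.316.
The even/odd transcendental equations gain one root per π/2 in z₀, giving N = 1 + ⌊2z₀/π⌋ = 1 + ⌊3.384⌋ = 4.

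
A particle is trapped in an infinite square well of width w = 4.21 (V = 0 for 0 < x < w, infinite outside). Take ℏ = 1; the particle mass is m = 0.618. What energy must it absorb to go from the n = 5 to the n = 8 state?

E_n = n²π²ℏ²/(2mw²), so ΔE = (8² − 5²) π²ℏ²/(2mw²).
ΔE = 39 × π² / (2 × 0.618 × 4.21²) = 17.57.

ΔE = 17.6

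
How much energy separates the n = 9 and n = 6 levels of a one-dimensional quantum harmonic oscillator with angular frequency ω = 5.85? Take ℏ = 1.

E_n = ℏω(n + ½), so ΔE = (9 − 6) ℏω = 3 × 5.85 = 17.55.

ΔE = 17.6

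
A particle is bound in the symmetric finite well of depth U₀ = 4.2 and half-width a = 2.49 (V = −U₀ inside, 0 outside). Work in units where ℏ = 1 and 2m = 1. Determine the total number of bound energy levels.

The dimensionless depth is z₀ = a√(2mU₀)/ℏ = 2.49 × √(4.200) = 5.103.
A new bound state (alternating even/odd) appears each time z₀ passes a multiple of π/2, so N = ⌊2z₀/π⌋ + 1 = ⌊3.249⌋ + 1 = 4.

N = 4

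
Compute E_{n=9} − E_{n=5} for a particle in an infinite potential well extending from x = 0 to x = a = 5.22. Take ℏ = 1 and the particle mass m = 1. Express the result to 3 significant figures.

ΔE = 10.1

E_n = n²π²ℏ²/(2ma²), so ΔE = (9² − 5²) π²ℏ²/(2ma²).
ΔE = 56 × π² / (2 × 1 × 5.22²) = 10.14.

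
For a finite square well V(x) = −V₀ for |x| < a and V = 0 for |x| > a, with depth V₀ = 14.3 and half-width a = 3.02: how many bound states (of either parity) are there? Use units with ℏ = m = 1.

Define the well-strength parameter z₀ = (a/ℏ)√(2mV₀) = 3.02 × √(2·1·14.3) = 16.15.
The even/odd transcendental equations gain one root per π/2 in z₀, giving N = 1 + ⌊2z₀/π⌋ = 1 + ⌊10.28⌋ = 11.

N = 11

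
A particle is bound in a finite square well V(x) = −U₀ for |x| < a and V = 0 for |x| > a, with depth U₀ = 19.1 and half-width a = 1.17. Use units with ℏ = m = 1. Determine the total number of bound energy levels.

The dimensionless depth is z₀ = a√(2mU₀)/ℏ = 1.17 × √(38.20) = 7.231.
A new bound state (alternating even/odd) appears each time z₀ passes a multiple of π/2, so N = ⌊2z₀/π⌋ + 1 = ⌊4.604⌋ + 1 = 5.

N = 5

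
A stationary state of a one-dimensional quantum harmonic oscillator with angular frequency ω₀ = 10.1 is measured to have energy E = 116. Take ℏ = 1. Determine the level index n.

n = 11

Invert E_n = (n + ½)ℏω₀: n = E/ℏω₀ − ½ = 10.985, so n = 11.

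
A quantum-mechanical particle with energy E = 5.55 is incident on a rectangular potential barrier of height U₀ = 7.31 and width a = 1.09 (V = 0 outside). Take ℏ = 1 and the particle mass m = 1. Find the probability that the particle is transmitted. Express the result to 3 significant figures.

T = 0.0482

E < U₀: inside the barrier ψ ∝ e^{±κx} with κ = √(2m(U₀ − E))/ℏ = 1.876.
κa = 2.045, sinh(κa) = 3.800.
The exact tunnelling result is T⁻¹ = 1 + U₀² sinh²(κa) / [4E(U₀ − E)] = 20.75, so T = 0.0482.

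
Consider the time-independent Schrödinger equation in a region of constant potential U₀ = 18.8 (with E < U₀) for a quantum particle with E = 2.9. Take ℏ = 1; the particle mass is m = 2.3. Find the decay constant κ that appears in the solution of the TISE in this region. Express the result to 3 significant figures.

κ = 8.55

Since E < U₀ the TISE in this region is ψ'' = κ²ψ with κ = √(2m(U₀ − E))/ℏ.
κ = √(2 × 2.3 × 15.9) = 8.552.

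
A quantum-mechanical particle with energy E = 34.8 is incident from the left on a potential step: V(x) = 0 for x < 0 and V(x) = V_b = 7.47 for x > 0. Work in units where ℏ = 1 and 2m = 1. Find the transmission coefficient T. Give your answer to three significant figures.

The wavenumbers are k₁ = √(2mE)/ℏ = 5.899 on the left and k₂ = √(2m(E − V_b))/ℏ = 5.228 on the right.
Matching ψ and ψ′ at x = 0 gives r = (k₁ − k₂)/(k₁ + k₂), so R = r² = 0.003640 and T = 1 − R = 0.9964.

T = 0.996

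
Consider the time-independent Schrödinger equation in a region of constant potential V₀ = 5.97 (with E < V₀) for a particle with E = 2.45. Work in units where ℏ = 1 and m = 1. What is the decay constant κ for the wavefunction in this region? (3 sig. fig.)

κ = 2.65

Since E < V₀ the TISE in this region is ψ'' = κ²ψ with κ = √(2m(V₀ − E))/ℏ.
κ = √(2 × 1 × 3.52) = 2.653.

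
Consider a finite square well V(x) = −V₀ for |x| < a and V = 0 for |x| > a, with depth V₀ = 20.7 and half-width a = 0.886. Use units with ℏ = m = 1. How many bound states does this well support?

N = 4

The dimensionless depth is z₀ = a√(2mV₀)/ℏ = 0.886 × √(41.40) = 5.701.
The even/odd transcendental equations gain one root per π/2 in z₀, giving N = 1 + ⌊2z₀/π⌋ = 1 + ⌊3.629⌋ = 4.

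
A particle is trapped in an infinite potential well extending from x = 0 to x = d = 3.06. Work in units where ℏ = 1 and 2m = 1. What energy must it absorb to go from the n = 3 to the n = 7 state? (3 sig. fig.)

ΔE = 42.2

E_n = n²π²ℏ²/(2md²), so ΔE = (7² − 3²) π²ℏ²/(2md²).
ΔE = 40 × π² / (2 × 0.5 × 3.06²) = 42.16.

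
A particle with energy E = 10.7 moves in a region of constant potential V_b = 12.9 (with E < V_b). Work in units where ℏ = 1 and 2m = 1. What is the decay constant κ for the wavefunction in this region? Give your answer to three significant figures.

κ = 1.48

Since E < V_b the TISE in this region is ψ'' = κ²ψ with κ = √(2m(V_b − E))/ℏ.
κ = √(2 × 0.5 × 2.2) = 1.483.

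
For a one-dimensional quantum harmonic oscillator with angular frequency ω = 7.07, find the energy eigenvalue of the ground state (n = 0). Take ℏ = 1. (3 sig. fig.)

E = 3.54

The oscillator eigenvalues are E_n = ℏω(n + ½), so E_0 = 7.07 × 0.5 = 3.535.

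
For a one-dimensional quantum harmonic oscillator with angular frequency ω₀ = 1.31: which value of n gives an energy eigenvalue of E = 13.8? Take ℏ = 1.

n = 10

E_n = ℏω₀(n + ½) ⇒ n = E/(ℏω₀) − ½ = 13.8/1.31 − 0.5 = 10.034 → n = 10.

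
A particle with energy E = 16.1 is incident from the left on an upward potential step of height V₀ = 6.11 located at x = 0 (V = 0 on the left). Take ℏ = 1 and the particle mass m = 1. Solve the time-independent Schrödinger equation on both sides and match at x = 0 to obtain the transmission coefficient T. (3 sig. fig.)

T = 0.986

The wavenumbers are k₁ = √(2mE)/ℏ = 5.675 on the left and k₂ = √(2m(E − V₀))/ℏ = 4.470 on the right.
Matching ψ and ψ′ at x = 0 gives r = (k₁ − k₂)/(k₁ + k₂), so R = r² = 0.01410 and T = 1 − R = 0.9859.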